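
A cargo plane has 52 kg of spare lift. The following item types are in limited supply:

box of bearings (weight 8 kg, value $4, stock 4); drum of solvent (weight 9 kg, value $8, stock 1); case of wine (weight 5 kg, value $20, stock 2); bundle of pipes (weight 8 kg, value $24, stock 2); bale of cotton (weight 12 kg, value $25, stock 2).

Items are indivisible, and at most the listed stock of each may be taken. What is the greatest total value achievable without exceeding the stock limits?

Top feasible selections:
- 2×case of wine + 2×bundle of pipes + 2×bale of cotton: weight 50, value 138
- 1×drum of solvent + 2×case of wine + 1×bundle of pipes + 2×bale of cotton: weight 51, value 122
- 1×drum of solvent + 2×case of wine + 2×bundle of pipes + 1×bale of cotton: weight 47, value 121
Best: $138.

$138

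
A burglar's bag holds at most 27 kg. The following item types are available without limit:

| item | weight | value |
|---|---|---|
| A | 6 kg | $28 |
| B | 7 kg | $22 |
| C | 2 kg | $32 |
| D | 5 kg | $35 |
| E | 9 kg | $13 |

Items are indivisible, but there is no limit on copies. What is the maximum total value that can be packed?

$416

Best value-per-unit is C at 32/2, and filling with it alone uses weight 13×2=26. No mix of the others beats 13×32 = 416.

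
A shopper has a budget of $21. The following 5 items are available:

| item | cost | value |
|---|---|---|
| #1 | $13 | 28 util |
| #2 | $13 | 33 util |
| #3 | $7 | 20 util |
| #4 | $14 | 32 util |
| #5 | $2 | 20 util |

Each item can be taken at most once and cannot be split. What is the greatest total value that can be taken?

Check high-value combinations within $21:
- #2+#5: cost 13+2=15, value 33+20=53
- #2+#3: cost 13+7=20, value 33+20=53
- #4+#5: cost 14+2=16, value 32+20=52
Best: 53 util.

53 util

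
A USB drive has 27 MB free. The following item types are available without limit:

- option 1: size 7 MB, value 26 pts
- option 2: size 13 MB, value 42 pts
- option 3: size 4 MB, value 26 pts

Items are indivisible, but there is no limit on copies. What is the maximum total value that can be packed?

156 pts

Best value-per-unit is option 3 at 26/4; filling with it alone gives 6×26 = 156.
Optimal mix: 1×option 1 + 5×option 3 → size 27, value 156.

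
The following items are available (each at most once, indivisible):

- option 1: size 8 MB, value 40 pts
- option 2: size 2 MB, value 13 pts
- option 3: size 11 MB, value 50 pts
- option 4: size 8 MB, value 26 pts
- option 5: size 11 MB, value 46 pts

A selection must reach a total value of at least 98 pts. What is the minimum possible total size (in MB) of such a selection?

21

Subsets with value ≥ 98, sorted by total size:
- option 1+option 2+option 3: size 21, value 103
- option 1+option 2+option 5: size 21, value 99
Minimum size: 21 MB.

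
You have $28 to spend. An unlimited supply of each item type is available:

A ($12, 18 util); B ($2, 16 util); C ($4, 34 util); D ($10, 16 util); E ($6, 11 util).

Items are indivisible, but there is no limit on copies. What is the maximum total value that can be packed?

Best value-per-unit is C at 34/4, and filling with it alone uses cost 7×4=28. No mix of the others beats 7×34 = 238.

238 util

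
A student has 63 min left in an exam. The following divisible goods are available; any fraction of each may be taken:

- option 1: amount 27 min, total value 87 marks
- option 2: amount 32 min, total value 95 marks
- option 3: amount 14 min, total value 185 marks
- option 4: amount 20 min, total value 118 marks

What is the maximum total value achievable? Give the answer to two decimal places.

395.94

Take in order of value per unit:
- option 3 (185/14 per unit): all 14 → value 185, running total 185.00
- option 4 (118/20 per unit): all 20 → value 118, running total 303.00
- option 1 (87/27 per unit): all 27 → value 87, running total 390.00
- option 2 (95/32 per unit): 2 of 32 → value 2×95/32 = 5.9375, running total 395.94
Total 395.94.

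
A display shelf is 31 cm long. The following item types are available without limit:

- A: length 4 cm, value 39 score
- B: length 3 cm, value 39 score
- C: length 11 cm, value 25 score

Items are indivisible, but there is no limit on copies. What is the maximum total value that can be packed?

390 score

Best value-per-unit is B at 39/3; filling with it alone gives 10×39 = 390.
Optimal mix: 1×A + 9×B → length 31, value 390.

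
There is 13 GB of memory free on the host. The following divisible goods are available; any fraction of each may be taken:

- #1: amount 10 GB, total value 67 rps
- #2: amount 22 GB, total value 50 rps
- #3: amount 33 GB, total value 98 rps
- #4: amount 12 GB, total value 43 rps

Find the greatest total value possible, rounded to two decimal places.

Take in order of value per unit:
- #1 (67/10 per unit): all 10 → value 67, running total 67.00
- #4 (43/12 per unit): 3 of 12 → value 3×43/12 = 10.7500, running total 77.75
Total 77.75.

77.75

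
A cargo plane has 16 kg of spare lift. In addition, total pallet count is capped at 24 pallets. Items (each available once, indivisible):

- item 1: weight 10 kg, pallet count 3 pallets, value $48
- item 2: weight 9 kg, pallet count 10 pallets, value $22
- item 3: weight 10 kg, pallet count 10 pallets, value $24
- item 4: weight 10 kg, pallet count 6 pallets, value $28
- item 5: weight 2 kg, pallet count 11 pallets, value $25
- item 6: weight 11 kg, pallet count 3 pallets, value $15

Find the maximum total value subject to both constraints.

Feasible sets respecting both limits:
- item 1+item 5: weight 12, pallet count 14, value 73
- item 4+item 5: weight 12, pallet count 17, value 53
- item 3+item 5: weight 12, pallet count 21, value 49
- item 1: weight 10, pallet count 3, value 48
Best: $73.

$73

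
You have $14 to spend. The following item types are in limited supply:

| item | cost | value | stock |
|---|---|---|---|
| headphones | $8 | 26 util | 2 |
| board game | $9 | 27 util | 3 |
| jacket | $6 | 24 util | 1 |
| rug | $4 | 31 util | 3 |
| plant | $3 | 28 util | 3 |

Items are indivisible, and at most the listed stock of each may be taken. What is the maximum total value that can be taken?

118 util

Best selections within cost 14 and stock limits:
- 2×rug + 2×plant: cost 14, value 118
- 1×rug + 3×plant: cost 13, value 115
- 3×rug: cost 12, value 93
- 2×rug + 1×plant: cost 11, value 90
Best: 118 util.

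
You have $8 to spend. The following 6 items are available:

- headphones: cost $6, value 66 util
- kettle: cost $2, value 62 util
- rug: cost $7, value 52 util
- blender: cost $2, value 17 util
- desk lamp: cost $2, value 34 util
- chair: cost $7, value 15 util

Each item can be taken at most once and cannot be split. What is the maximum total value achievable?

128 util

Check high-value combinations within $8:
- headphones+kettle: cost 6+2=8, value 66+62=128
- kettle+blender+desk lamp: cost 2+2+2=6, value 62+17+34=113
- headphones+desk lamp: cost 6+2=8, value 66+34=100
Best: 128 util.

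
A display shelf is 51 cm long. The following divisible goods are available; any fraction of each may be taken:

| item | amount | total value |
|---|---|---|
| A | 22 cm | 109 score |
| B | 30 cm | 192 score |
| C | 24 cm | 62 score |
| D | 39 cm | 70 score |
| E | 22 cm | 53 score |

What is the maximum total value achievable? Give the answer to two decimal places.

Take in order of value per unit:
- B (192/30 per unit): all 30 → value 192, running total 192.00
- A (109/22 per unit): 21 of 22 → value 21×109/22 = 104.0455, running total 296.05
Total 296.05.

296.05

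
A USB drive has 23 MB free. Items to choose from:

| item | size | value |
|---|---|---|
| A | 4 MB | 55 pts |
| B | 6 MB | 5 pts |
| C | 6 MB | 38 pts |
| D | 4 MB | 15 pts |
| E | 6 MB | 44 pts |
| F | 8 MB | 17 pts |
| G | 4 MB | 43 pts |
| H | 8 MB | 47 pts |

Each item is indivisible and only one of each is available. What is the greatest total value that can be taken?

Check high-value combinations within 23 MB:
- A+E+G+H: size 4+6+4+8=22, value 55+44+43+47=189
- A+C+G+H: size 4+6+4+8=22, value 55+38+43+47=183
- A+C+E+G: size 4+6+6+4=20, value 55+38+44+43=180
Best: 189 pts.

189 pts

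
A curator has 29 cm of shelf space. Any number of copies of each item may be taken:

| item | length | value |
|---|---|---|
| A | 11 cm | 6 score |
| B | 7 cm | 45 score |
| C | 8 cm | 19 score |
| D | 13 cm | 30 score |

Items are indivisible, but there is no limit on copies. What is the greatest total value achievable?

Best value-per-unit is B at 45/7, and filling with it alone uses length 4×7=28. No mix of the others beats 4×45 = 180.

180 score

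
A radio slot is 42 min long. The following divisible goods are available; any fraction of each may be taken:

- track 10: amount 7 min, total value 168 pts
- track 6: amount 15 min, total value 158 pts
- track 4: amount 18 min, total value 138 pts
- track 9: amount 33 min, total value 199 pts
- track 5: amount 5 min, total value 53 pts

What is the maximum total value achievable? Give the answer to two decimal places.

494.00

Take in order of value per unit:
- track 10 (168/7 per unit): all 7 → value 168, running total 168.00
- track 5 (53/5 per unit): all 5 → value 53, running total 221.00
- track 6 (158/15 per unit): all 15 → value 158, running total 379.00
- track 4 (138/18 per unit): 15 of 18 → value 15×138/18 = 115.0000, running total 494.00
Total 494.00.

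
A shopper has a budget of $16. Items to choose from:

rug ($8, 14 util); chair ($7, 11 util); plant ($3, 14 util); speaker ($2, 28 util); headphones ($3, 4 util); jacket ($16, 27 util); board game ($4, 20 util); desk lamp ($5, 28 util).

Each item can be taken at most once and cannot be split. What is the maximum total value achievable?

Check high-value combinations within $16:
- plant+speaker+board game+desk lamp: cost 3+2+4+5=14, value 14+28+20+28=90
- speaker+headphones+board game+desk lamp: cost 2+3+4+5=14, value 28+4+20+28=80
- speaker+board game+desk lamp: cost 2+4+5=11, value 28+20+28=76
- plant+speaker+headphones+desk lamp: cost 3+2+3+5=13, value 14+28+4+28=74
Best: 90 util.

90 util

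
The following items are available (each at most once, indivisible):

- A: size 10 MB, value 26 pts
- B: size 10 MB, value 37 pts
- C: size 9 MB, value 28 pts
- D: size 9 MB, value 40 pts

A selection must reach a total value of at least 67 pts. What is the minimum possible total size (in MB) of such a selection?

18

Subsets with value ≥ 67, sorted by total size:
- C+D: size 18, value 68
- B+D: size 19, value 77
- B+C+D: size 28, value 105
Minimum size: 18 MB.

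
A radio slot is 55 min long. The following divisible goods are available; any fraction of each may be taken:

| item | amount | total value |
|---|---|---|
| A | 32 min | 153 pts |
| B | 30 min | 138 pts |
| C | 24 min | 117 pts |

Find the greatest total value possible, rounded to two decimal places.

Take in order of value per unit:
- C (117/24 per unit): all 24 → value 117, running total 117.00
- A (153/32 per unit): 31 of 32 → value 31×153/32 = 148.2188, running total 265.22
Total 265.22.

265.22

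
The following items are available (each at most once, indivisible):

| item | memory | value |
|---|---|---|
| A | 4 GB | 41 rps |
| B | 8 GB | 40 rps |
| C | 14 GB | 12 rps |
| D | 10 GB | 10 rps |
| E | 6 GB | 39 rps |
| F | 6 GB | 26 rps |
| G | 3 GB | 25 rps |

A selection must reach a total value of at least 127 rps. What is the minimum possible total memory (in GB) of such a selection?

19

Subsets with value ≥ 127, sorted by total memory:
- A+E+F+G: memory 19, value 131
- A+B+E+G: memory 21, value 145
- A+B+F+G: memory 21, value 132
Minimum memory: 19 GB.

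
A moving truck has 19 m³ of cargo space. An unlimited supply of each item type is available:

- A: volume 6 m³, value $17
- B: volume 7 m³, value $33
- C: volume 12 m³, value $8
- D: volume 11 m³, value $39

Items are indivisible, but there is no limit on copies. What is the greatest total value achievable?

Best value-per-unit is B at 33/7; filling with it alone gives 2×33 = 66.
Optimal mix: 1×B + 1×D → volume 18, value 72.

$72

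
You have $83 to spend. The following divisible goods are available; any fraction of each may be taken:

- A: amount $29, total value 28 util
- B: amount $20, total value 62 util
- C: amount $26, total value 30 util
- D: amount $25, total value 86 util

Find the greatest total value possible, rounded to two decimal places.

189.59

Take in order of value per unit:
- D (86/25 per unit): all 25 → value 86, running total 86.00
- B (62/20 per unit): all 20 → value 62, running total 148.00
- C (30/26 per unit): all 26 → value 30, running total 178.00
- A (28/29 per unit): 12 of 29 → value 12×28/29 = 11.5862, running total 189.59
Total 189.59.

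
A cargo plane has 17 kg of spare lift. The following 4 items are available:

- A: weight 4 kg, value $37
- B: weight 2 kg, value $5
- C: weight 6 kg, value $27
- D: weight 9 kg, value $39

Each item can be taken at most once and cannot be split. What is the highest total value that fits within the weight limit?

$81

Check high-value combinations within 17 kg:
- A+B+D: weight 4+2+9=15, value 37+5+39=81
- A+D: weight 4+9=13, value 37+39=76
- B+C+D: weight 2+6+9=17, value 5+27+39=71
- A+B+C: weight 4+2+6=12, value 37+5+27=69
Best: $81.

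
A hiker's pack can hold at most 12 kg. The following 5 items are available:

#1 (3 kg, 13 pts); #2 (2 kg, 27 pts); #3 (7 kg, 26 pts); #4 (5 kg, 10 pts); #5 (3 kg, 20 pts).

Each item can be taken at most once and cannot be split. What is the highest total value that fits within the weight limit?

73 pts

Check high-value combinations within 12 kg:
- #2+#3+#5: weight 2+7+3=12, value 27+26+20=73
- #1+#2+#3: weight 3+2+7=12, value 13+27+26=66
- #1+#2+#5: weight 3+2+3=8, value 13+27+20=60
Best: 73 pts.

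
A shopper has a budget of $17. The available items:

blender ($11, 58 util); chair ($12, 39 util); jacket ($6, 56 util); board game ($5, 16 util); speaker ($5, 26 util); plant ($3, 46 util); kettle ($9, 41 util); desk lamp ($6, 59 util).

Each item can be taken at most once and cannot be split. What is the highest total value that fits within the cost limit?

161 util

Check high-value combinations within $17:
- jacket+plant+desk lamp: cost 6+3+6=15, value 56+46+59=161
- jacket+speaker+desk lamp: cost 6+5+6=17, value 56+26+59=141
- speaker+plant+desk lamp: cost 5+3+6=14, value 26+46+59=131
- jacket+board game+desk lamp: cost 6+5+6=17, value 56+16+59=131
Best: 161 util.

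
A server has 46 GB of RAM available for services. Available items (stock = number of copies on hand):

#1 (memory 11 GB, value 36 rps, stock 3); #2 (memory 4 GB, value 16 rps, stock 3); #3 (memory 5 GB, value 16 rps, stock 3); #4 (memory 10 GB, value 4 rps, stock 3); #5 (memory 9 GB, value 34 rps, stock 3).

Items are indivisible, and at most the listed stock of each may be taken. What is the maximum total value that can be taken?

Top feasible selections:
- 1×#1 + 2×#2 + 3×#5: memory 46, value 170
- 1×#1 + 3×#2 + 1×#3 + 2×#5: memory 46, value 168
- 3×#2 + 1×#3 + 3×#5: memory 44, value 166
Best: 170 rps.

170 rps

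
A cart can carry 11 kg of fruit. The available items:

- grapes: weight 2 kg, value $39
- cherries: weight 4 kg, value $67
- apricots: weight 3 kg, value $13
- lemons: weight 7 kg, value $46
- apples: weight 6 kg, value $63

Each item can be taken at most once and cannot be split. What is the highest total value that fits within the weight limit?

This is a 0/1 knapsack; check combinations near the capacity.
- cherries+apples: weight 4+6=10, value 67+63=130
- grapes+cherries+apricots: weight 2+4+3=9, value 39+67+13=119
- grapes+apricots+apples: weight 2+3+6=11, value 39+13+63=115
Best: $130.

$130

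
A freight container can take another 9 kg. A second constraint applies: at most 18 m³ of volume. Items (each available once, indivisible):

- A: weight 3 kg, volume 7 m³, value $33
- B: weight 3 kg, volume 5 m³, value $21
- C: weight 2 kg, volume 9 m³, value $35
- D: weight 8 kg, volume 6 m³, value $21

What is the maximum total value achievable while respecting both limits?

Feasible sets respecting both limits:
- A+C: weight 5, volume 16, value 68
- B+C: weight 5, volume 14, value 56
- A+B: weight 6, volume 12, value 54
- C: weight 2, volume 9, value 35
Best: $68.

$68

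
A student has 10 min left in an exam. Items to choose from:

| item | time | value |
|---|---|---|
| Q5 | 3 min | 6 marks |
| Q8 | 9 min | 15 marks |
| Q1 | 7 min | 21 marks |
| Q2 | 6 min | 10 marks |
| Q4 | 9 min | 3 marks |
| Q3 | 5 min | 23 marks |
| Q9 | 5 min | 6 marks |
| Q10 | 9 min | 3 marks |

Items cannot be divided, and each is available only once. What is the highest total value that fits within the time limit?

Check high-value combinations within 10 min:
- Q5+Q3: time 3+5=8, value 6+23=29
- Q3+Q9: time 5+5=10, value 23+6=29
- Q5+Q1: time 3+7=10, value 6+21=27
- Q3: time 5, value 23
Best: 29 marks.

29 marks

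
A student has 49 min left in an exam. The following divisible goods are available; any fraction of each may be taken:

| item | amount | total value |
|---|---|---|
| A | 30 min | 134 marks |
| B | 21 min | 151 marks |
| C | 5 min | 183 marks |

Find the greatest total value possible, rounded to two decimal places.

Take in order of value per unit:
- C (183/5 per unit): all 5 → value 183, running total 183.00
- B (151/21 per unit): all 21 → value 151, running total 334.00
- A (134/30 per unit): 23 of 30 → value 23×134/30 = 102.7333, running total 436.73
Total 436.73.

436.73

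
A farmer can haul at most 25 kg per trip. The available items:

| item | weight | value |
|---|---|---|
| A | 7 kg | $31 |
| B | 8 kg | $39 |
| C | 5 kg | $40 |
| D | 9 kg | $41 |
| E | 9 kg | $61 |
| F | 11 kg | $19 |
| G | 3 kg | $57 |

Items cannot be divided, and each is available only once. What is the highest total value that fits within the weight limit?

Check high-value combinations within 25 kg:
- B+C+E+G: weight 8+5+9+3=25, value 39+40+61+57=197
- A+C+E+G: weight 7+5+9+3=24, value 31+40+61+57=189
- B+C+D+G: weight 8+5+9+3=25, value 39+40+41+57=177
Best: $197.

$197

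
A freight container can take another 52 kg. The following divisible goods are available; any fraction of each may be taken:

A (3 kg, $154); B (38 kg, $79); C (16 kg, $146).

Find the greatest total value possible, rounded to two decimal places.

368.61

Take in order of value per unit:
- A (154/3 per unit): all 3 → value 154, running total 154.00
- C (146/16 per unit): all 16 → value 146, running total 300.00
- B (79/38 per unit): 33 of 38 → value 33×79/38 = 68.6053, running total 368.61
Total 368.61.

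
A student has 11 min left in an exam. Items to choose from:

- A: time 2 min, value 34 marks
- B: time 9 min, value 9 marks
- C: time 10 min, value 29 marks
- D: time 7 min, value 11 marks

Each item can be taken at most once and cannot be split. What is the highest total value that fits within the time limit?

45 marks

Check high-value combinations within 11 min:
- A+D: time 2+7=9, value 34+11=45
- A+B: time 2+9=11, value 34+9=43
- A: time 2, value 34
Best: 45 marks.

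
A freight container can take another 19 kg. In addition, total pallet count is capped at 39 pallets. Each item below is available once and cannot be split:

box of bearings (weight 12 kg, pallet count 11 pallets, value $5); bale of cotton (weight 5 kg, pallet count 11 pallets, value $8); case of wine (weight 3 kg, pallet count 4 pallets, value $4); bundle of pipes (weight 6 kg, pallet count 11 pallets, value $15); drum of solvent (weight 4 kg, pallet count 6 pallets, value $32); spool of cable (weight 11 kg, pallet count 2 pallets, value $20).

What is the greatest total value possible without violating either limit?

Feasible sets respecting both limits:
- bale of cotton+case of wine+bundle of pipes+drum of solvent: weight 18, pallet count 32, value 59
- case of wine+drum of solvent+spool of cable: weight 18, pallet count 12, value 56
- bale of cotton+bundle of pipes+drum of solvent: weight 15, pallet count 28, value 55
Best: $59.

$59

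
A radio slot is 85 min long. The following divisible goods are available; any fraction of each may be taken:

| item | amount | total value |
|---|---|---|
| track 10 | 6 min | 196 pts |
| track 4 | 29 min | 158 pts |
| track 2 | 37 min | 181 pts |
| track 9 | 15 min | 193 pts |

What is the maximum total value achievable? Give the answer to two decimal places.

718.22

Take in order of value per unit:
- track 10 (196/6 per unit): all 6 → value 196, running total 196.00
- track 9 (193/15 per unit): all 15 → value 193, running total 389.00
- track 4 (158/29 per unit): all 29 → value 158, running total 547.00
- track 2 (181/37 per unit): 35 of 37 → value 35×181/37 = 171.2162, running total 718.22
Total 718.22.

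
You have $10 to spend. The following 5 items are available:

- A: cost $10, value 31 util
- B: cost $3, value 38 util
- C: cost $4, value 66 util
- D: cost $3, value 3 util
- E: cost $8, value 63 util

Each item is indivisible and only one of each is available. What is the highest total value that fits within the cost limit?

Check high-value combinations within $10:
- B+C+D: cost 3+4+3=10, value 38+66+3=107
- B+C: cost 3+4=7, value 38+66=104
- C+D: cost 4+3=7, value 66+3=69
Best: 107 util.

107 util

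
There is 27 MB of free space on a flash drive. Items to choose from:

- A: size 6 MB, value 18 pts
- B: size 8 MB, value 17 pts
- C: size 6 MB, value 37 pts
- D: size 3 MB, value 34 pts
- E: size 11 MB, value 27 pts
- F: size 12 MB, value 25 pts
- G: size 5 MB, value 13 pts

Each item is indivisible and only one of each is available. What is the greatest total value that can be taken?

Check high-value combinations within 27 MB:
- A+C+D+E: size 6+6+3+11=26, value 18+37+34+27=116
- A+C+D+F: size 6+6+3+12=27, value 18+37+34+25=114
- C+D+E+G: size 6+3+11+5=25, value 37+34+27+13=111
- C+D+F+G: size 6+3+12+5=26, value 37+34+25+13=109
- A+B+C+D: size 6+8+6+3=23, value 18+17+37+34=106
Best: 116 pts.

116 pts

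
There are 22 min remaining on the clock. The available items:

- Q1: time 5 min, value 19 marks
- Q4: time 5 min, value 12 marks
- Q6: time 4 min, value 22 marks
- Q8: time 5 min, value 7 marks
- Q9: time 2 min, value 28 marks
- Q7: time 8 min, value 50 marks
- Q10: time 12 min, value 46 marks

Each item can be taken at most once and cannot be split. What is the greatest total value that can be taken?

Check high-value combinations within 22 min:
- Q9+Q7+Q10: time 2+8+12=22, value 28+50+46=124
- Q1+Q6+Q9+Q7: time 5+4+2+8=19, value 19+22+28+50=119
- Q4+Q6+Q9+Q7: time 5+4+2+8=19, value 12+22+28+50=112
- Q1+Q4+Q9+Q7: time 5+5+2+8=20, value 19+12+28+50=109
- Q6+Q8+Q9+Q7: time 4+5+2+8=19, value 22+7+28+50=107
Best: 124 marks.

124 marks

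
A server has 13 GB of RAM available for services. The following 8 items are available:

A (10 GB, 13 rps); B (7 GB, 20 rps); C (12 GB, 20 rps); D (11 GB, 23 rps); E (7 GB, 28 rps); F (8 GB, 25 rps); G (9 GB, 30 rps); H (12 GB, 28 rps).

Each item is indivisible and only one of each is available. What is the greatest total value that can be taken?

This is a 0/1 knapsack; check combinations near the capacity.
- G: memory 9, value 30
- E: memory 7, value 28
- H: memory 12, value 28
- F: memory 8, value 25
- D: memory 11, value 23
Best: 30 rps.

30 rps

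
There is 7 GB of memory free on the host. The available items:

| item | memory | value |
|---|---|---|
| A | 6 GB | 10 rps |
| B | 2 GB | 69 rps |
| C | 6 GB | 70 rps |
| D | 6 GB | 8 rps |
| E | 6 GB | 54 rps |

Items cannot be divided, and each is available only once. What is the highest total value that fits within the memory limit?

70 rps

Check high-value combinations within 7 GB:
- C: memory 6, value 70
- B: memory 2, value 69
- E: memory 6, value 54
- A: memory 6, value 10
Best: 70 rps.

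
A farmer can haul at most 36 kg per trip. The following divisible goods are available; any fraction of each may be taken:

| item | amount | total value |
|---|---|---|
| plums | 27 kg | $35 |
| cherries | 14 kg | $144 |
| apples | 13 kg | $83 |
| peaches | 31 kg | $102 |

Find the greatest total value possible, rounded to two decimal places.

256.61

Take in order of value per unit:
- cherries (144/14 per unit): all 14 → value 144, running total 144.00
- apples (83/13 per unit): all 13 → value 83, running total 227.00
- peaches (102/31 per unit): 9 of 31 → value 9×102/31 = 29.6129, running total 256.61
Total 256.61.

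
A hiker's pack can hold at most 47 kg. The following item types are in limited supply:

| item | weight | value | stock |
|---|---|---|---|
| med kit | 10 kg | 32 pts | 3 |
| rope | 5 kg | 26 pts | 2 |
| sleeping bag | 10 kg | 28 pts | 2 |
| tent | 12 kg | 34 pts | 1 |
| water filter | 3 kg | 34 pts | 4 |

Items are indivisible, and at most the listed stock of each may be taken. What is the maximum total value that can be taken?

258 pts

Top feasible selections:
- 3×med kit + 1×rope + 4×water filter: weight 47, value 258
- 1×med kit + 2×rope + 1×tent + 4×water filter: weight 44, value 254
Best: 258 pts.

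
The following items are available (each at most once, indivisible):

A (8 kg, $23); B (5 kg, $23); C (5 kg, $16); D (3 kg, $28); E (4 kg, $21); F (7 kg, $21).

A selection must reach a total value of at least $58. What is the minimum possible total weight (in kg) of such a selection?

Subsets with value ≥ 58, sorted by total weight:
- B+D+E: weight 12, value 72
- C+D+E: weight 12, value 65
- B+C+D: weight 13, value 67
Minimum weight: 12 kg.

12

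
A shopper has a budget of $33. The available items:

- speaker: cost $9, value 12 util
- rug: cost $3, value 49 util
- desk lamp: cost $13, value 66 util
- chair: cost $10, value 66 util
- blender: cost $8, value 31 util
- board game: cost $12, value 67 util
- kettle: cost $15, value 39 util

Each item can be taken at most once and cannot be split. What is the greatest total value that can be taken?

213 util

Check high-value combinations within $33:
- rug+chair+blender+board game: cost 3+10+8+12=33, value 49+66+31+67=213
- rug+chair+board game: cost 3+10+12=25, value 49+66+67=182
- rug+desk lamp+board game: cost 3+13+12=28, value 49+66+67=182
Best: 213 util.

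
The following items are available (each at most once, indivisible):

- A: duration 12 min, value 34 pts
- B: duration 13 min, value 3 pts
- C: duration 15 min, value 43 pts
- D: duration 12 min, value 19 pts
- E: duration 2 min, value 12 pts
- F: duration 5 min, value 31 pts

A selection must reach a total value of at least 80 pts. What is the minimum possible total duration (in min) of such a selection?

22

Subsets with value ≥ 80, sorted by total duration:
- C+E+F: duration 22, value 86
- A+C+E: duration 29, value 89
- A+D+F: duration 29, value 84
Minimum duration: 22 min.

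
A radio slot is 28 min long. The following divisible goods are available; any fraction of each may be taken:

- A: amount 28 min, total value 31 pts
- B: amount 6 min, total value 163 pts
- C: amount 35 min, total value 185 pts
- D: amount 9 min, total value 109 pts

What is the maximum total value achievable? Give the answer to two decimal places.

340.71

Take in order of value per unit:
- B (163/6 per unit): all 6 → value 163, running total 163.00
- D (109/9 per unit): all 9 → value 109, running total 272.00
- C (185/35 per unit): 13 of 35 → value 13×185/35 = 68.7143, running total 340.71
Total 340.71.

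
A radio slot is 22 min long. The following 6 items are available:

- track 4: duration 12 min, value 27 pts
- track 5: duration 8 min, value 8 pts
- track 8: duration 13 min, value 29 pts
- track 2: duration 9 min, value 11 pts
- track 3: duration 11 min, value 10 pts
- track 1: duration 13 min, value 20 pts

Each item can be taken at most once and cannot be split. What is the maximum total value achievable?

40 pts

Check high-value combinations within 22 min:
- track 8+track 2: duration 13+9=22, value 29+11=40
- track 4+track 2: duration 12+9=21, value 27+11=38
- track 5+track 8: duration 8+13=21, value 8+29=37
- track 4+track 5: duration 12+8=20, value 27+8=35
- track 2+track 1: duration 9+13=22, value 11+20=31
Best: 40 pts.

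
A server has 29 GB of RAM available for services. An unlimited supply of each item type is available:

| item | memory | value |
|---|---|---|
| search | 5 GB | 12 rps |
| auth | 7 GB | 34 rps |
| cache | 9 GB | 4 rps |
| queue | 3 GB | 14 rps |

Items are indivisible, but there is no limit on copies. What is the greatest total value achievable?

Best value-per-unit is auth at 34/7; filling with it alone gives 4×34 = 136.
Optimal mix: 2×auth + 5×queue → memory 29, value 138.

138 rps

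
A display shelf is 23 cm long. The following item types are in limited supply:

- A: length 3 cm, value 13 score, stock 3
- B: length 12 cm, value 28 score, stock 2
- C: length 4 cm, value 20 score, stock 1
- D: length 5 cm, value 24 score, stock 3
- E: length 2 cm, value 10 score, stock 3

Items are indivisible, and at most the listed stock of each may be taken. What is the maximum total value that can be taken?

Best selections within length 23 and stock limits:
- 1×C + 3×D + 2×E: length 23, value 112
- 1×A + 1×C + 2×D + 3×E: length 23, value 111
- 2×A + 3×D + 1×E: length 23, value 108
- 3×A + 2×D + 2×E: length 23, value 107
Best: 112 score.

112 score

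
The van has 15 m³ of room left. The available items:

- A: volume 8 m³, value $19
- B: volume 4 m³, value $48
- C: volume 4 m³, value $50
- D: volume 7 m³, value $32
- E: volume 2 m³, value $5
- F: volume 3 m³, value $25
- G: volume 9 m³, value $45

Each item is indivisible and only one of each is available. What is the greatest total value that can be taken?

Check high-value combinations within 15 m³:
- B+C+D: volume 4+4+7=15, value 48+50+32=130
- B+C+E+F: volume 4+4+2+3=13, value 48+50+5+25=128
- B+C+F: volume 4+4+3=11, value 48+50+25=123
- C+D+F: volume 4+7+3=14, value 50+32+25=107
Best: $130.

$130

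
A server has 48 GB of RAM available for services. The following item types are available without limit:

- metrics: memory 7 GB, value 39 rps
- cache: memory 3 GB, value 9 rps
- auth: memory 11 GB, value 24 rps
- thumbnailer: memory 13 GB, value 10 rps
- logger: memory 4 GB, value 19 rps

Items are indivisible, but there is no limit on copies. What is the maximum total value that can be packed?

Best value-per-unit is metrics at 39/7; filling with it alone gives 6×39 = 234.
Optimal mix: 6×metrics + 1×logger → memory 46, value 253.

253 rps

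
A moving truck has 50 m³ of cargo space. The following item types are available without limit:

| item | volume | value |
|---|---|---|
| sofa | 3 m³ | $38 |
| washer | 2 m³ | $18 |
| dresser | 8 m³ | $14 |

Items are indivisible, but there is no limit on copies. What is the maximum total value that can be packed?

Best value-per-unit is sofa at 38/3; filling with it alone gives 16×38 = 608.
Optimal mix: 16×sofa + 1×washer → volume 50, value 626.

$626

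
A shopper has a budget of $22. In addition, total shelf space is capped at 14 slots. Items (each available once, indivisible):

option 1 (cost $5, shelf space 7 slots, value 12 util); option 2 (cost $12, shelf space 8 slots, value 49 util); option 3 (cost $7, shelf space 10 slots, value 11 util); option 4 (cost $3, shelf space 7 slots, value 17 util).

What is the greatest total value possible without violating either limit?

49 util

Feasible sets respecting both limits:
- option 2: cost 12, shelf space 8, value 49
- option 1+option 4: cost 8, shelf space 14, value 29
- option 4: cost 3, shelf space 7, value 17
- option 1: cost 5, shelf space 7, value 12
Best: 49 util.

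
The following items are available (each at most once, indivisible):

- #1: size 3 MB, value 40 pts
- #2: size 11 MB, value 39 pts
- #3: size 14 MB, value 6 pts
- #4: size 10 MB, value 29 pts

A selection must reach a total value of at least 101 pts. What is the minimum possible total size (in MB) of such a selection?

Subsets with value ≥ 101, sorted by total size:
- #1+#2+#4: size 24, value 108
- #1+#2+#3+#4: size 38, value 114
Minimum size: 24 MB.

24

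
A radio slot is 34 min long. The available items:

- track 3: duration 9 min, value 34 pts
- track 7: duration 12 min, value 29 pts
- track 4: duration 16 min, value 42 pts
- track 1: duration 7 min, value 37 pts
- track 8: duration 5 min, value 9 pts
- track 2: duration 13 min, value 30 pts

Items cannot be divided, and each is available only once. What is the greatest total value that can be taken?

Check high-value combinations within 34 min:
- track 3+track 4+track 1: duration 9+16+7=32, value 34+42+37=113
- track 3+track 1+track 8+track 2: duration 9+7+5+13=34, value 34+37+9+30=110
- track 3+track 7+track 1+track 8: duration 9+12+7+5=33, value 34+29+37+9=109
- track 3+track 1+track 2: duration 9+7+13=29, value 34+37+30=101
Best: 113 pts.

113 pts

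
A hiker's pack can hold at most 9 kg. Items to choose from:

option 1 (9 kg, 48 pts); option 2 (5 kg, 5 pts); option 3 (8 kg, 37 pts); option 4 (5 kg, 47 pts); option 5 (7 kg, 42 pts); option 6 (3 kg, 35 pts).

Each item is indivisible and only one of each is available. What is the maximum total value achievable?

Check high-value combinations within 9 kg:
- option 4+option 6: weight 5+3=8, value 47+35=82
- option 1: weight 9, value 48
- option 4: weight 5, value 47
- option 5: weight 7, value 42
Best: 82 pts.

82 pts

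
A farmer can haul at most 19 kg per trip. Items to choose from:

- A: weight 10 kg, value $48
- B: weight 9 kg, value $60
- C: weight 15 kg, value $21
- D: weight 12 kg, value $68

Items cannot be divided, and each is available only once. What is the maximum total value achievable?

$108

This is a 0/1 knapsack; check combinations near the capacity.
- A+B: weight 10+9=19, value 48+60=108
- D: weight 12, value 68
- B: weight 9, value 60
- A: weight 10, value 48
- C: weight 15, value 21
Best: $108.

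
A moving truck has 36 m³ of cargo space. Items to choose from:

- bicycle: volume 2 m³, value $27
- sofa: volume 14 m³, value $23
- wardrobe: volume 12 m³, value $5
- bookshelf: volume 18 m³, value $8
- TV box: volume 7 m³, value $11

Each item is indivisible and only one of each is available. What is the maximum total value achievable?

$66

This is a 0/1 knapsack; check combinations near the capacity.
- bicycle+sofa+wardrobe+TV box: volume 2+14+12+7=35, value 27+23+5+11=66
- bicycle+sofa+TV box: volume 2+14+7=23, value 27+23+11=61
- bicycle+sofa+bookshelf: volume 2+14+18=34, value 27+23+8=58
Best: $66.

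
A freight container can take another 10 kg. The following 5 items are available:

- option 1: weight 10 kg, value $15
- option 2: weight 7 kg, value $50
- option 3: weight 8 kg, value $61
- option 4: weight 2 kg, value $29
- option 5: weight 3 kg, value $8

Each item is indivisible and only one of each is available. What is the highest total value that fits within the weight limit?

This is a 0/1 knapsack; check combinations near the capacity.
- option 3+option 4: weight 8+2=10, value 61+29=90
- option 2+option 4: weight 7+2=9, value 50+29=79
- option 3: weight 8, value 61
- option 2+option 5: weight 7+3=10, value 50+8=58
- option 2: weight 7, value 50
Best: $90.

$90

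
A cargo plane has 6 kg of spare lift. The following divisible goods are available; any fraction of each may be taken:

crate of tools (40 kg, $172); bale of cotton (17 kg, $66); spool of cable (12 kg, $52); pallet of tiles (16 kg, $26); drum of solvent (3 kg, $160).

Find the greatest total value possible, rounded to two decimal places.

173.00

Take in order of value per unit:
- drum of solvent (160/3 per unit): all 3 → value 160, running total 160.00
- spool of cable (52/12 per unit): 3 of 12 → value 3×52/12 = 13.0000, running total 173.00
Total 173.00.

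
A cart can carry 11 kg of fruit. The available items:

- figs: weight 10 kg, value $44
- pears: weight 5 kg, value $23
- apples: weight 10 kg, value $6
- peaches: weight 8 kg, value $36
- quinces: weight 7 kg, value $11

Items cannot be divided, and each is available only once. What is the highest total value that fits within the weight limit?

$44

Check high-value combinations within 11 kg:
- figs: weight 10, value 44
- peaches: weight 8, value 36
- pears: weight 5, value 23
- quinces: weight 7, value 11
- apples: weight 10, value 6
Best: $44.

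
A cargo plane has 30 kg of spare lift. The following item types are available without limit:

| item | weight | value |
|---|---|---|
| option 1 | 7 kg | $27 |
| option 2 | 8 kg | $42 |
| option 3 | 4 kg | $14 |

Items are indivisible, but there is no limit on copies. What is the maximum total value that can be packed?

$140

Best value-per-unit is option 2 at 42/8; filling with it alone gives 3×42 = 126.
Optimal mix: 3×option 2 + 1×option 3 → weight 28, value 140.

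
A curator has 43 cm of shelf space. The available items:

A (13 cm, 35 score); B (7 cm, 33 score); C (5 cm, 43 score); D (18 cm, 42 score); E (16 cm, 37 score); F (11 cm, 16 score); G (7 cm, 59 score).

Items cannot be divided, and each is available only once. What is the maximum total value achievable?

Check high-value combinations within 43 cm:
- A+B+C+F+G: length 13+7+5+11+7=43, value 35+33+43+16+59=186
- A+C+D+G: length 13+5+18+7=43, value 35+43+42+59=179
- B+C+D+G: length 7+5+18+7=37, value 33+43+42+59=177
Best: 186 score.

186 score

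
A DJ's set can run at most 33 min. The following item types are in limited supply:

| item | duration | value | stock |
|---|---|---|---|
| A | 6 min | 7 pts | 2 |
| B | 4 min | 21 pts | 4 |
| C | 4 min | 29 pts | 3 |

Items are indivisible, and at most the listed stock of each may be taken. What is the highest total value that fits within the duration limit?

171 pts

Best selections within duration 33 and stock limits:
- 4×B + 3×C: duration 28, value 171
- 1×A + 3×B + 3×C: duration 30, value 157
- 3×B + 3×C: duration 24, value 150
Best: 171 pts.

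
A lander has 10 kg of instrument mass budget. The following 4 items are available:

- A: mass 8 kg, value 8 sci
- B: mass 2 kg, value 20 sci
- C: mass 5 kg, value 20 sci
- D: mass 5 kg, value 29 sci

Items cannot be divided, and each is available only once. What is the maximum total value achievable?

Check high-value combinations within 10 kg:
- B+D: mass 2+5=7, value 20+29=49
- C+D: mass 5+5=10, value 20+29=49
- B+C: mass 2+5=7, value 20+20=40
- D: mass 5, value 29
- A+B: mass 8+2=10, value 8+20=28
Best: 49 sci.

49 sci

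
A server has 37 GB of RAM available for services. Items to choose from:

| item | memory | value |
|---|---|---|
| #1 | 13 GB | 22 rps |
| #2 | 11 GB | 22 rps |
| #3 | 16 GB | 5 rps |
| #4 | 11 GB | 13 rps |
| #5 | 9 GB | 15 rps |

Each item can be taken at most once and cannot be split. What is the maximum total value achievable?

59 rps

Check high-value combinations within 37 GB:
- #1+#2+#5: memory 13+11+9=33, value 22+22+15=59
- #1+#2+#4: memory 13+11+11=35, value 22+22+13=57
- #2+#4+#5: memory 11+11+9=31, value 22+13+15=50
- #1+#4+#5: memory 13+11+9=33, value 22+13+15=50
Best: 59 rps.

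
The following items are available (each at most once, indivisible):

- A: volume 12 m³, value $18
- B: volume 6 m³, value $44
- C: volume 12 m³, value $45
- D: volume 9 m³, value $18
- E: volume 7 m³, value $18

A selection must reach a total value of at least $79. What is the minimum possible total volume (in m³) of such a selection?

Subsets with value ≥ 79, sorted by total volume:
- B+C: volume 18, value 89
- B+D+E: volume 22, value 80
- B+C+E: volume 25, value 107
- A+B+E: volume 25, value 80
Minimum volume: 18 m³.

18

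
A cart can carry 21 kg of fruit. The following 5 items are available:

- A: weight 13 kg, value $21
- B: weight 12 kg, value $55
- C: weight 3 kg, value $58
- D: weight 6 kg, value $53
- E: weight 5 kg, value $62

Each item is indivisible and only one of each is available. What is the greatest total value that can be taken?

Check high-value combinations within 21 kg:
- B+C+E: weight 12+3+5=20, value 55+58+62=175
- C+D+E: weight 3+6+5=14, value 58+53+62=173
- B+C+D: weight 12+3+6=21, value 55+58+53=166
- A+C+E: weight 13+3+5=21, value 21+58+62=141
- C+E: weight 3+5=8, value 58+62=120
Best: $175.

$175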